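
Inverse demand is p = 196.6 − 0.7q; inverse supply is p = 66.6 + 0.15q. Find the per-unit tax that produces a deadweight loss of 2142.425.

Competitive equilibrium: 196.6 − 0.7q = 66.6 + 0.15q → q* = 152.9412, p* = 89.5412.
A tax t gives Δq = t/0.85 and wedge t, so DWL = t²/1.7.
t²/1.7 = 2142.425 → t² = 3642.1225 → t = 60.35.

60.35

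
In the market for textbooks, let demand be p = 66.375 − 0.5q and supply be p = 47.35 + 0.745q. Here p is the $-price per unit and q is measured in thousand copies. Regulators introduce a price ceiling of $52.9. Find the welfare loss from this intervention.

$38.18 thousand

Competitive equilibrium: 66.375 − 0.5q = 47.35 + 0.745q → q* = 15.2811, p* = 58.7344.
At the ceiling p = 52.9, quantity supplied = (52.9 − 47.35)/0.745 = 7.4497.
Willingness to pay at q' = 7.4497: 66.375 − 0.5·7.4497 = 62.6502.
Δq = 15.2811 − 7.4497 = 7.8314; wedge = 62.6502 − 52.9 = 9.7502.
Deadweight loss = ½ × 7.8314 × 9.7502 = $38.18 thousand.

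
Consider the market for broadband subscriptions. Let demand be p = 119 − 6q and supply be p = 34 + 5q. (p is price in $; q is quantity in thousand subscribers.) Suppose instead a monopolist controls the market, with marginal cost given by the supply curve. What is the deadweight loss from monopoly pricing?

Competitive equilibrium: 119 − 6q = 34 + 5q → q* = 7.7273, p* = 72.6364.
Marginal revenue: MR = 119 − 12q. Set MR = MC: 119 − 12q = 34 + 5q → q_m = 5.
Price p_m = 119 − 6·5 = 89; MC(q_m) = 34 + 5·5 = 59.
Competitive q* = 7.7273, so Δq = 2.7273; wedge = 89 − 59 = 30.
The triangle = ½ × 2.7273 × 30 = $40.91 thousand.

$40.91 thousand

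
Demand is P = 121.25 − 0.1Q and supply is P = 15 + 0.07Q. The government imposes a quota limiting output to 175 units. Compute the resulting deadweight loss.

Competitive equilibrium: 121.25 − 0.1Q = 15 + 0.07Q → Q* = 625, P* = 58.75.
At Q = 175: demand price = 121.25 − 0.1·175 = 103.75; supply price = 15 + 0.07·175 = 27.25.
ΔQ = 625 − 175 = 450; wedge = 103.75 − 27.25 = 76.5.
Welfare loss = ½ × 450 × 76.5 = 17212.50.

17212.50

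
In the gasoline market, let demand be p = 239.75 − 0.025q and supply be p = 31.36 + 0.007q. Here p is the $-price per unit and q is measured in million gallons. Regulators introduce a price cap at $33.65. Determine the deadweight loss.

Competitive equilibrium: 239.75 − 0.025q = 31.36 + 0.007q → q* = 6512.1875, p* = 76.94531.
At the ceiling p = 33.65, quantity supplied = (33.65 − 31.36)/0.007 = 327.14286.
Willingness to pay at q' = 327.14286: 239.75 − 0.025·327.14286 = 231.57143.
Δq = 6512.1875 − 327.14286 = 6185.04464; wedge = 231.57143 − 33.65 = 197.92143.
The triangle = ½ × 6185.04464 × 197.92143 = $612076.44 million.

$612076.44 million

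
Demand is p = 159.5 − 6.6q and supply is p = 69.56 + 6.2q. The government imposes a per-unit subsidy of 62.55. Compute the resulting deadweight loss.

152.83

Competitive equilibrium: 159.5 − 6.6q = 69.56 + 6.2q → q* = 7.0266, p* = 113.1247.
The subsidy lowers effective supply by 62.55: p = 7.01 + 6.2q.
New quantity: 159.5 − 6.6q = 7.01 + 6.2q → q' = 11.9133.
Overproduction Δq = 11.9133 − 7.0266 = 4.8867; wedge = subsidy = 62.55.
DWL = ½ × 4.8867 × 62.55 = 152.83.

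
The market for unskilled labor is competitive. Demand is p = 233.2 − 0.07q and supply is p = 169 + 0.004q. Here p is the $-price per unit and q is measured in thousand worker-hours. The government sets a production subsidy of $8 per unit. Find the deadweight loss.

Competitive equilibrium: 233.2 − 0.07q = 169 + 0.004q → q* = 867.5676, p* = 172.4703.
The subsidy lowers effective supply by 8: p = 161 + 0.004q.
New quantity: 233.2 − 0.07q = 161 + 0.004q → q' = 975.6757.
Overproduction Δq = 975.6757 − 867.5676 = 108.1081; wedge = subsidy = 8.
Deadweight loss = ½ × 108.1081 × 8 = $432.43 thousand.

$432.43 thousand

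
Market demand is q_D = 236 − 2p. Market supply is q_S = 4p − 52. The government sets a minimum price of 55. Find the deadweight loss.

In inverse form: demand p = 118 − 0.5q, supply p = 13 + 0.25q.
Competitive equilibrium: 118 − 0.5q = 13 + 0.25q → q* = 140, p* = 48.
At the floor p = 55, quantity demanded = (118 − 55)/0.5 = 126.
Sellers' marginal cost at q' = 126: 13 + 0.25·126 = 44.5.
Δq = 140 − 126 = 14; wedge = 55 − 44.5 = 10.5.
The triangle = ½ × 14 × 10.5 = 73.50.

73.50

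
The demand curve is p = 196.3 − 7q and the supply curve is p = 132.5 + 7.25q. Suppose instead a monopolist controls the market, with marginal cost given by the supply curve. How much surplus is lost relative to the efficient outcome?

Competitive equilibrium: 196.3 − 7q = 132.5 + 7.25q → q* = 4.4772, p* = 164.9596.
Marginal revenue: MR = 196.3 − 14q. Set MR = MC: 196.3 − 14q = 132.5 + 7.25q → q_m = 3.0024.
Price p_m = 196.3 − 7·3.0024 = 175.2832; MC(q_m) = 132.5 + 7.25·3.0024 = 154.2674.
Competitive q* = 4.4772, so Δq = 1.4748; wedge = 175.2832 − 154.2674 = 21.0158.
DWL = ½ × 1.4748 × 21.0158 = 15.50.

15.50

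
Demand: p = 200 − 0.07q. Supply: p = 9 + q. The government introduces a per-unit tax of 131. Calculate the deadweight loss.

Competitive equilibrium: 200 − 0.07q = 9 + q → q* = 178.5047, p* = 187.5047.
With the tax, the buyer price exceeds the seller price by 131: (200 − 0.07q) − (9 + q) = 131 → q' = 56.0748.
Δq = 178.5047 − 56.0748 = 122.4299; the wedge equals the tax, 131.
Welfare loss = ½ × 122.4299 × 131 = 8019.16.

8019.16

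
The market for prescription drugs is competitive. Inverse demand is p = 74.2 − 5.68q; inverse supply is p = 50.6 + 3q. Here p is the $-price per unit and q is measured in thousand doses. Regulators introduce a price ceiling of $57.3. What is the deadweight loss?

Competitive equilibrium: 74.2 − 5.68q = 50.6 + 3q → q* = 2.7189, p* = 58.7567.
At the ceiling p = 57.3, quantity supplied = (57.3 − 50.6)/3 = 2.2333.
Willingness to pay at q' = 2.2333: 74.2 − 5.68·2.2333 = 61.5149.
Δq = 2.7189 − 2.2333 = 0.4856; wedge = 61.5149 − 57.3 = 4.2149.
DWL = ½ × 0.4856 × 4.2149 = $1.02 thousand.

$1.02 thousand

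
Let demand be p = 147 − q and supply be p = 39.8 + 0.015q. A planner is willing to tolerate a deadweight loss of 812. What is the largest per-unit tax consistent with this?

40.6

Competitive equilibrium: 147 − q = 39.8 + 0.015q → q* = 105.6158, p* = 41.3842.
A tax t gives Δq = t/1.015 and wedge t, so DWL = t²/2.03.
t²/2.03 = 812 → t² = 1648.36 → t = 40.6.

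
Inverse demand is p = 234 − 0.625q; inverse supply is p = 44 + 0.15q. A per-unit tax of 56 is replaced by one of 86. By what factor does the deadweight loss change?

Competitive equilibrium: 234 − 0.625q = 44 + 0.15q → q* = 245.1613, p* = 80.7742.
For a per-unit tax t: Δq = t/0.775, so DWL = ½·t·(t/0.775) = t²/1.55.
At t = 56: DWL = 2023.226. At t = 86: DWL = 4771.613.
Ratio = (86/56)² = 2.358.

2.358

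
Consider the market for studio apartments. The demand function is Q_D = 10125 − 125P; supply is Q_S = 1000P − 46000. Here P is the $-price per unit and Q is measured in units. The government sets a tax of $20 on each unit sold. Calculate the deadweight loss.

$22222.22

In inverse form: demand P = 81 − 0.008Q, supply P = 46 + 0.001Q.
Competitive equilibrium: 81 − 0.008Q = 46 + 0.001Q → Q* = 3888.8889, P* = 49.8889.
With the tax, the buyer price exceeds the seller price by 20: (81 − 0.008Q) − (46 + 0.001Q) = 20 → Q' = 1666.6667.
ΔQ = 3888.8889 − 1666.6667 = 2222.2222; the wedge equals the tax, 20.
Deadweight loss = ½ × 2222.2222 × 20 = $22222.22.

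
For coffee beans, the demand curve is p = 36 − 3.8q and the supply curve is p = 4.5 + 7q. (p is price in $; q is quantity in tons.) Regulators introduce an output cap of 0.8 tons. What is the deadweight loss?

Competitive equilibrium: 36 − 3.8q = 4.5 + 7q → q* = 2.9167, p* = 24.9167.
At q = 0.8: demand price = 36 − 3.8·0.8 = 32.96; supply price = 4.5 + 7·0.8 = 10.1.
Δq = 2.9167 − 0.8 = 2.1167; wedge = 32.96 − 10.1 = 22.86.
Deadweight loss = ½ × 2.1167 × 22.86 = $24.19.

$24.19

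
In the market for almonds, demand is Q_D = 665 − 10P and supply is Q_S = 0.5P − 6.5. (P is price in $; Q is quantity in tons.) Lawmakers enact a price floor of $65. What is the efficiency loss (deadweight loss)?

$115.24

In inverse form: demand P = 66.5 − 0.1Q, supply P = 13 + 2Q.
Competitive equilibrium: 66.5 − 0.1Q = 13 + 2Q → Q* = 25.4762, P* = 63.9524.
At the floor P = 65, quantity demanded = (66.5 − 65)/0.1 = 15.
Sellers' marginal cost at Q' = 15: 13 + 2·15 = 43.
ΔQ = 25.4762 − 15 = 10.4762; wedge = 65 − 43 = 22.
Welfare loss = ½ × 10.4762 × 22 = $115.24.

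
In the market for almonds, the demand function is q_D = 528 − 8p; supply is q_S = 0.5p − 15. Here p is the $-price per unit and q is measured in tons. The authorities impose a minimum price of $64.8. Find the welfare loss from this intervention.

In inverse form: demand p = 66 − 0.125q, supply p = 30 + 2q.
Competitive equilibrium: 66 − 0.125q = 30 + 2q → q* = 16.9412, p* = 63.8824.
At the floor p = 64.8, quantity demanded = (66 − 64.8)/0.125 = 9.6.
Sellers' marginal cost at q' = 9.6: 30 + 2·9.6 = 49.2.
Δq = 16.9412 − 9.6 = 7.3412; wedge = 64.8 − 49.2 = 15.6.
DWL = ½ × 7.3412 × 15.6 = $57.26.

$57.26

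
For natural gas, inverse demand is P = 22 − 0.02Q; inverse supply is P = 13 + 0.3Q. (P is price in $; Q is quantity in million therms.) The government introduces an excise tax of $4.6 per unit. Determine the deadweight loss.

Competitive equilibrium: 22 − 0.02Q = 13 + 0.3Q → Q* = 28.125, P* = 21.4375.
With the tax, the buyer price exceeds the seller price by 4.6: (22 − 0.02Q) − (13 + 0.3Q) = 4.6 → Q' = 13.75.
ΔQ = 28.125 − 13.75 = 14.375; the wedge equals the tax, 4.6.
DWL = ½ × 14.375 × 4.6 = $33.06 million.

$33.06 million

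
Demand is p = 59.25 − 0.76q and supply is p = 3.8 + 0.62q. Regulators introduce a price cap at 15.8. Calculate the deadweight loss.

299.28

Competitive equilibrium: 59.25 − 0.76q = 3.8 + 0.62q → q* = 40.1812, p* = 28.7123.
At the ceiling p = 15.8, quantity supplied = (15.8 − 3.8)/0.62 = 19.3548.
Willingness to pay at q' = 19.3548: 59.25 − 0.76·19.3548 = 44.5404.
Δq = 40.1812 − 19.3548 = 20.8264; wedge = 44.5404 − 15.8 = 28.7404.
DWL = ½ × 20.8264 × 28.7404 = 299.28.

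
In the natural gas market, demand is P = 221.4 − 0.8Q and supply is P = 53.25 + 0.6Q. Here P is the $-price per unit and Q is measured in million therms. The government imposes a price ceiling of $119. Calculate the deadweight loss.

Competitive equilibrium: 221.4 − 0.8Q = 53.25 + 0.6Q → Q* = 120.1071, P* = 125.3143.
At the ceiling P = 119, quantity supplied = (119 − 53.25)/0.6 = 109.5833.
Willingness to pay at Q' = 109.5833: 221.4 − 0.8·109.5833 = 133.7334.
ΔQ = 120.1071 − 109.5833 = 10.5238; wedge = 133.7334 − 119 = 14.7334.
DWL = ½ × 10.5238 × 14.7334 = $77.53 million.

$77.53 million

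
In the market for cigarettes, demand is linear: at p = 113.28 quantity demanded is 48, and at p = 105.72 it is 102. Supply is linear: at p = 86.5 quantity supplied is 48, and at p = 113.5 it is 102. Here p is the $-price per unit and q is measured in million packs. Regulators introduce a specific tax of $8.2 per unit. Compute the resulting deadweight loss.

Demand slope = (105.72 − 113.28)/(102 − 48) = −0.14, so p = 120 − 0.14q.
Supply slope = (113.5 − 86.5)/(102 − 48) = 0.5, so p = 62.5 + 0.5q.
Competitive equilibrium: 120 − 0.14q = 62.5 + 0.5q → q* = 89.8438, p* = 107.4219.
With the tax, the buyer price exceeds the seller price by 8.2: (120 − 0.14q) − (62.5 + 0.5q) = 8.2 → q' = 77.0313.
Δq = 89.8438 − 77.0313 = 12.8125; the wedge equals the tax, 8.2.
DWL = ½ × 12.8125 × 8.2 = $52.53 million.

$52.53 million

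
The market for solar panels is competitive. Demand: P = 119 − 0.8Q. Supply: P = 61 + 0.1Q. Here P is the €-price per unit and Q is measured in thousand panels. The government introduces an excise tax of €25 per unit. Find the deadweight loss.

Competitive equilibrium: 119 − 0.8Q = 61 + 0.1Q → Q* = 64.4444, P* = 67.4444.
With the tax, the buyer price exceeds the seller price by 25: (119 − 0.8Q) − (61 + 0.1Q) = 25 → Q' = 36.6667.
ΔQ = 64.4444 − 36.6667 = 27.7777; the wedge equals the tax, 25.
Deadweight loss = ½ × 27.7777 × 25 = €347.22 thousand.

€347.22 thousand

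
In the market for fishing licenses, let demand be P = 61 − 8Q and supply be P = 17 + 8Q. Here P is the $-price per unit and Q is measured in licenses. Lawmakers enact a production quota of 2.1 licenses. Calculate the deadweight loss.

$3.38

Competitive equilibrium: 61 − 8Q = 17 + 8Q → Q* = 2.75, P* = 39.
At Q = 2.1: demand price = 61 − 8·2.1 = 44.2; supply price = 17 + 8·2.1 = 33.8.
ΔQ = 2.75 − 2.1 = 0.65; wedge = 44.2 − 33.8 = 10.4.
The triangle = ½ × 0.65 × 10.4 = $3.38.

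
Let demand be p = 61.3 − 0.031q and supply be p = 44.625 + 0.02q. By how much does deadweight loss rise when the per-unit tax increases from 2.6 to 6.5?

Competitive equilibrium: 61.3 − 0.031q = 44.625 + 0.02q → q* = 326.9608, p* = 51.1642.
For a per-unit tax t: Δq = t/0.051, so DWL = ½·t·(t/0.051) = t²/0.102.
At t = 2.6: DWL = 66.275. At t = 6.5: DWL = 414.216.
Increase = 414.216 − 66.275 = 347.94.

347.94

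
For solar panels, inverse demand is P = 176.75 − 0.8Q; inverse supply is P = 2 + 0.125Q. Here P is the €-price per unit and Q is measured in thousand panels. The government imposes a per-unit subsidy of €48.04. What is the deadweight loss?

€1247.48 thousand

Competitive equilibrium: 176.75 − 0.8Q = 2 + 0.125Q → Q* = 188.9189, P* = 25.6149.
The subsidy lowers effective supply by 48.04: P = 0.125Q − 46.04.
New quantity: 176.75 − 0.8Q = 0.125Q − 46.04 → Q' = 240.8541.
Overproduction ΔQ = 240.8541 − 188.9189 = 51.9352; wedge = subsidy = 48.04.
DWL = ½ × 51.9352 × 48.04 = €1247.48 thousand.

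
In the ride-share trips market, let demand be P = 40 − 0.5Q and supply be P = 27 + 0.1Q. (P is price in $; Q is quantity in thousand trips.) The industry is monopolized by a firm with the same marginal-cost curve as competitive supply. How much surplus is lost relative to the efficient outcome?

Competitive equilibrium: 40 − 0.5Q = 27 + 0.1Q → Q* = 21.6667, P* = 29.1667.
Marginal revenue: MR = 40 − Q. Set MR = MC: 40 − Q = 27 + 0.1Q → Q_m = 11.8182.
Price P_m = 40 − 0.5·11.8182 = 34.0909; MC(Q_m) = 27 + 0.1·11.8182 = 28.1818.
Competitive Q* = 21.6667, so ΔQ = 9.8485; wedge = 34.0909 − 28.1818 = 5.9091.
Welfare loss = ½ × 9.8485 × 5.9091 = $29.10 thousand.

$29.10 thousand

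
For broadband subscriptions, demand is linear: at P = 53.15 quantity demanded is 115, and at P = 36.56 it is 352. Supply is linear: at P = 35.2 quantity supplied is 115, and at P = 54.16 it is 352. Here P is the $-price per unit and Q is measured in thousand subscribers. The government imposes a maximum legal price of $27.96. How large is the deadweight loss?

$3312.75 thousand

Demand slope = (36.56 − 53.15)/(352 − 115) = −0.07, so P = 61.2 − 0.07Q.
Supply slope = (54.16 − 35.2)/(352 − 115) = 0.08, so P = 26 + 0.08Q.
Competitive equilibrium: 61.2 − 0.07Q = 26 + 0.08Q → Q* = 234.6667, P* = 44.7733.
At the ceiling P = 27.96, quantity supplied = (27.96 − 26)/0.08 = 24.5.
Willingness to pay at Q' = 24.5: 61.2 − 0.07·24.5 = 59.485.
ΔQ = 234.6667 − 24.5 = 210.1667; wedge = 59.485 − 27.96 = 31.525.
DWL = ½ × 210.1667 × 31.525 = $3312.75 thousand.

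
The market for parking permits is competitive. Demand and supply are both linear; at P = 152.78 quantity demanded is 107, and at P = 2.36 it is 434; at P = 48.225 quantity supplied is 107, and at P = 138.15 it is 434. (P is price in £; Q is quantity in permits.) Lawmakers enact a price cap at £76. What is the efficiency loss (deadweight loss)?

Demand slope = (2.36 − 152.78)/(434 − 107) = −0.46, so P = 202 − 0.46Q.
Supply slope = (138.15 − 48.225)/(434 − 107) = 0.275, so P = 18.8 + 0.275Q.
Competitive equilibrium: 202 − 0.46Q = 18.8 + 0.275Q → Q* = 249.2517, P* = 87.3442.
At the ceiling P = 76, quantity supplied = (76 − 18.8)/0.275 = 208.
Willingness to pay at Q' = 208: 202 − 0.46·208 = 106.32.
ΔQ = 249.2517 − 208 = 41.2517; wedge = 106.32 − 76 = 30.32.
Deadweight loss = ½ × 41.2517 × 30.32 = £625.38.

£625.38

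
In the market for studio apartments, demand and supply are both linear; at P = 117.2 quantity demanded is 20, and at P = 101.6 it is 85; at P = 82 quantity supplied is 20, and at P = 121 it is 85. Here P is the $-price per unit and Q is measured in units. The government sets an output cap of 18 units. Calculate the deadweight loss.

Demand slope = (101.6 − 117.2)/(85 − 20) = −0.24, so P = 122 − 0.24Q.
Supply slope = (121 − 82)/(85 − 20) = 0.6, so P = 70 + 0.6Q.
Competitive equilibrium: 122 − 0.24Q = 70 + 0.6Q → Q* = 61.9048, P* = 107.1429.
At Q = 18: demand price = 122 − 0.24·18 = 117.68; supply price = 70 + 0.6·18 = 80.8.
ΔQ = 61.9048 − 18 = 43.9048; wedge = 117.68 − 80.8 = 36.88.
Deadweight loss = ½ × 43.9048 × 36.88 = $809.60.

$809.60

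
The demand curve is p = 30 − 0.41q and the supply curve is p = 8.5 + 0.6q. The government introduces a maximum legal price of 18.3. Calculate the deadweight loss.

Competitive equilibrium: 30 − 0.41q = 8.5 + 0.6q → q* = 21.2871, p* = 21.2723.
At the ceiling p = 18.3, quantity supplied = (18.3 − 8.5)/0.6 = 16.3333.
Willingness to pay at q' = 16.3333: 30 − 0.41·16.3333 = 23.3033.
Δq = 21.2871 − 16.3333 = 4.9538; wedge = 23.3033 − 18.3 = 5.0033.
DWL = ½ × 4.9538 × 5.0033 = 12.39.

12.39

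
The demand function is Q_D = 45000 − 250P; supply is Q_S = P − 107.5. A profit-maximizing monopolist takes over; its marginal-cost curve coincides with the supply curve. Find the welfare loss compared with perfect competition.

0.04

In inverse form: demand P = 180 − 0.004Q, supply P = 107.5 + Q.
Competitive equilibrium: 180 − 0.004Q = 107.5 + Q → Q* = 72.2112, P* = 179.7112.
Marginal revenue: MR = 180 − 0.008Q. Set MR = MC: 180 − 0.008Q = 107.5 + Q → Q_m = 71.9246.
Price P_m = 180 − 0.004·71.9246 = 179.7123; MC(Q_m) = 107.5 + 1·71.9246 = 179.4246.
Competitive Q* = 72.2112, so ΔQ = 0.2866; wedge = 179.7123 − 179.4246 = 0.2877.
The triangle = ½ × 0.2866 × 0.2877 = 0.04.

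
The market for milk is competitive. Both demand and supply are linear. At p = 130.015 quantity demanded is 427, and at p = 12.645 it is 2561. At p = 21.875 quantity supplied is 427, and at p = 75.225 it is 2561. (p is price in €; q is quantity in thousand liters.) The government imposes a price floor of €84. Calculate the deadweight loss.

Demand slope = (12.645 − 130.015)/(2561 − 427) = −0.055, so p = 153.5 − 0.055q.
Supply slope = (75.225 − 21.875)/(2561 − 427) = 0.025, so p = 11.2 + 0.025q.
Competitive equilibrium: 153.5 − 0.055q = 11.2 + 0.025q → q* = 1778.75, p* = 55.6688.
At the floor p = 84, quantity demanded = (153.5 − 84)/0.055 = 1263.6364.
Sellers' marginal cost at q' = 1263.6364: 11.2 + 0.025·1263.6364 = 42.7909.
Δq = 1778.75 − 1263.6364 = 515.1136; wedge = 84 − 42.7909 = 41.2091.
Welfare loss = ½ × 515.1136 × 41.2091 = €10613.68 thousand.

€10613.68 thousand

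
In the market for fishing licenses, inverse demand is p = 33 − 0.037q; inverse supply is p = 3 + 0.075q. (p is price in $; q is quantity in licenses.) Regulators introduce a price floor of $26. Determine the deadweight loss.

$346.56

Competitive equilibrium: 33 − 0.037q = 3 + 0.075q → q* = 267.8571, p* = 23.0893.
At the floor p = 26, quantity demanded = (33 − 26)/0.037 = 189.1892.
Sellers' marginal cost at q' = 189.1892: 3 + 0.075·189.1892 = 17.1892.
Δq = 267.8571 − 189.1892 = 78.6679; wedge = 26 − 17.1892 = 8.8108.
DWL = ½ × 78.6679 × 8.8108 = $346.56.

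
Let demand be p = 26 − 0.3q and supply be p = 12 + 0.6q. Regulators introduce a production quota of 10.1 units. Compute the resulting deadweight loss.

13.39

Competitive equilibrium: 26 − 0.3q = 12 + 0.6q → q* = 15.5556, p* = 21.3333.
At q = 10.1: demand price = 26 − 0.3·10.1 = 22.97; supply price = 12 + 0.6·10.1 = 18.06.
Δq = 15.5556 − 10.1 = 5.4556; wedge = 22.97 − 18.06 = 4.91.
DWL = ½ × 5.4556 × 4.91 = 13.39.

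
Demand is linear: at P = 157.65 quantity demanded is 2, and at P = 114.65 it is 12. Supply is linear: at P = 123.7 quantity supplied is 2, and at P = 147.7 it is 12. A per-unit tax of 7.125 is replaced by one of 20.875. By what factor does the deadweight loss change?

8.584

Demand slope = (114.65 − 157.65)/(12 − 2) = −4.3, so P = 166.25 − 4.3Q.
Supply slope = (147.7 − 123.7)/(12 − 2) = 2.4, so P = 118.9 + 2.4Q.
Competitive equilibrium: 166.25 − 4.3Q = 118.9 + 2.4Q → Q* = 7.0672, P* = 135.8612.
For a per-unit tax t: ΔQ = t/6.7, so DWL = ½·t·(t/6.7) = t²/13.4.
At t = 7.125: DWL = 3.788. At t = 20.875: DWL = 32.520.
Ratio = (20.875/7.125)² = 8.584.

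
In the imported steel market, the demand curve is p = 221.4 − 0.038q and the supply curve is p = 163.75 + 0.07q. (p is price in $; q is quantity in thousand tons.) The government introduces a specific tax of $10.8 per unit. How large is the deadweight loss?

Competitive equilibrium: 221.4 − 0.038q = 163.75 + 0.07q → q* = 533.7963, p* = 201.1157.
With the tax, the buyer price exceeds the seller price by 10.8: (221.4 − 0.038q) − (163.75 + 0.07q) = 10.8 → q' = 433.7963.
Δq = 533.7963 − 433.7963 = 100; the wedge equals the tax, 10.8.
The triangle = ½ × 100 × 10.8 = $540 thousand.

$540 thousand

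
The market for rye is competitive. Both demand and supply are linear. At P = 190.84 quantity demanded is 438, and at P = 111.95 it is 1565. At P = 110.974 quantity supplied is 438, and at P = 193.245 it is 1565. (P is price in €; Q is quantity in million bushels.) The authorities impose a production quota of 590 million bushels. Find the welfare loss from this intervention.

Demand slope = (111.95 − 190.84)/(1565 − 438) = −0.07, so P = 221.5 − 0.07Q.
Supply slope = (193.245 − 110.974)/(1565 − 438) = 0.073, so P = 79 + 0.073Q.
Competitive equilibrium: 221.5 − 0.07Q = 79 + 0.073Q → Q* = 996.5035, P* = 151.7448.
At Q = 590: demand price = 221.5 − 0.07·590 = 180.2; supply price = 79 + 0.073·590 = 122.07.
ΔQ = 996.5035 − 590 = 406.5035; wedge = 180.2 − 122.07 = 58.13.
Deadweight loss = ½ × 406.5035 × 58.13 = €11815.02 million.

€11815.02 million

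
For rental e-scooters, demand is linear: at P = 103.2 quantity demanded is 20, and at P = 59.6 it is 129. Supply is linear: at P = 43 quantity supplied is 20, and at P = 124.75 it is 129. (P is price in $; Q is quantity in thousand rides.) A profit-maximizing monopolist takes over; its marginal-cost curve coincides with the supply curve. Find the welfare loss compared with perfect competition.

$200.44 thousand

Demand slope = (59.6 − 103.2)/(129 − 20) = −0.4, so P = 111.2 − 0.4Q.
Supply slope = (124.75 − 43)/(129 − 20) = 0.75, so P = 28 + 0.75Q.
Competitive equilibrium: 111.2 − 0.4Q = 28 + 0.75Q → Q* = 72.3478, P* = 82.2609.
Marginal revenue: MR = 111.2 − 0.8Q. Set MR = MC: 111.2 − 0.8Q = 28 + 0.75Q → Q_m = 53.6774.
Price P_m = 111.2 − 0.4·53.6774 = 89.729; MC(Q_m) = 28 + 0.75·53.6774 = 68.2581.
Competitive Q* = 72.3478, so ΔQ = 18.6704; wedge = 89.729 − 68.2581 = 21.4709.
Deadweight loss = ½ × 18.6704 × 21.4709 = $200.44 thousand.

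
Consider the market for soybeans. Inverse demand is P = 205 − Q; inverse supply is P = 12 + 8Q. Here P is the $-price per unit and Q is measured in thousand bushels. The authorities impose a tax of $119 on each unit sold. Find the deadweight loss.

Competitive equilibrium: 205 − Q = 12 + 8Q → Q* = 21.4444, P* = 183.5556.
With the tax, the buyer price exceeds the seller price by 119: (205 − Q) − (12 + 8Q) = 119 → Q' = 8.2222.
ΔQ = 21.4444 − 8.2222 = 13.2222; the wedge equals the tax, 119.
The triangle = ½ × 13.2222 × 119 = $786.72 thousand.

$786.72 thousand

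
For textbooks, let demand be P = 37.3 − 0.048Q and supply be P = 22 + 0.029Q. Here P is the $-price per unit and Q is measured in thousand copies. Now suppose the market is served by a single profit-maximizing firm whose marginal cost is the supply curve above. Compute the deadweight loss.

$224.14 thousand

Competitive equilibrium: 37.3 − 0.048Q = 22 + 0.029Q → Q* = 198.7013, P* = 27.7623.
Marginal revenue: MR = 37.3 − 0.096Q. Set MR = MC: 37.3 − 0.096Q = 22 + 0.029Q → Q_m = 122.4.
Price P_m = 37.3 − 0.048·122.4 = 31.4248; MC(Q_m) = 22 + 0.029·122.4 = 25.5496.
Competitive Q* = 198.7013, so ΔQ = 76.3013; wedge = 31.4248 − 25.5496 = 5.8752.
Welfare loss = ½ × 76.3013 × 5.8752 = $224.14 thousand.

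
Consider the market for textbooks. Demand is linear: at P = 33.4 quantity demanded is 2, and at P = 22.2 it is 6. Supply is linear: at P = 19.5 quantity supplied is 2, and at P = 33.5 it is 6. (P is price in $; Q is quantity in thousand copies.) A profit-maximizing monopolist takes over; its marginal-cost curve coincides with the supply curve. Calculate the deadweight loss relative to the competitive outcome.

$5.28 thousand

Demand slope = (22.2 − 33.4)/(6 − 2) = −2.8, so P = 39 − 2.8Q.
Supply slope = (33.5 − 19.5)/(6 − 2) = 3.5, so P = 12.5 + 3.5Q.
Competitive equilibrium: 39 − 2.8Q = 12.5 + 3.5Q → Q* = 4.2063, P* = 27.2222.
Marginal revenue: MR = 39 − 5.6Q. Set MR = MC: 39 − 5.6Q = 12.5 + 3.5Q → Q_m = 2.9121.
Price P_m = 39 − 2.8·2.9121 = 30.8461; MC(Q_m) = 12.5 + 3.5·2.9121 = 22.6924.
Competitive Q* = 4.2063, so ΔQ = 1.2942; wedge = 30.8461 − 22.6924 = 8.1537.
DWL = ½ × 1.2942 × 8.1537 = $5.28 thousand.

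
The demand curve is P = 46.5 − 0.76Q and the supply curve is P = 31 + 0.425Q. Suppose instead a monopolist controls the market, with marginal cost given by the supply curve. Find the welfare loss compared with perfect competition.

Competitive equilibrium: 46.5 − 0.76Q = 31 + 0.425Q → Q* = 13.0802, P* = 36.5591.
Marginal revenue: MR = 46.5 − 1.52Q. Set MR = MC: 46.5 − 1.52Q = 31 + 0.425Q → Q_m = 7.9692.
Price P_m = 46.5 − 0.76·7.9692 = 40.4434; MC(Q_m) = 31 + 0.425·7.9692 = 34.3869.
Competitive Q* = 13.0802, so ΔQ = 5.111; wedge = 40.4434 − 34.3869 = 6.0565.
Deadweight loss = ½ × 5.111 × 6.0565 = 15.48.

15.48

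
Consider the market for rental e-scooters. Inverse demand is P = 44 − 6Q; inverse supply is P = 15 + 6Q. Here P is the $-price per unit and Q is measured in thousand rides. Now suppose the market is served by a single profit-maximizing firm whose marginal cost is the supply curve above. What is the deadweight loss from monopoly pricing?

Competitive equilibrium: 44 − 6Q = 15 + 6Q → Q* = 2.4167, P* = 29.5.
Marginal revenue: MR = 44 − 12Q. Set MR = MC: 44 − 12Q = 15 + 6Q → Q_m = 1.6111.
Price P_m = 44 − 6·1.6111 = 34.3334; MC(Q_m) = 15 + 6·1.6111 = 24.6666.
Competitive Q* = 2.4167, so ΔQ = 0.8056; wedge = 34.3334 − 24.6666 = 9.6668.
Deadweight loss = ½ × 0.8056 × 9.6668 = $3.89 thousand.

$3.89 thousand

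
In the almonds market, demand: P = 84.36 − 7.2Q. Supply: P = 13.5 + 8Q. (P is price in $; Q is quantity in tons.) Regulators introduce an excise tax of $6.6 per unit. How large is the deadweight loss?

Competitive equilibrium: 84.36 − 7.2Q = 13.5 + 8Q → Q* = 4.6618, P* = 50.7947.
With the tax, the buyer price exceeds the seller price by 6.6: (84.36 − 7.2Q) − (13.5 + 8Q) = 6.6 → Q' = 4.2276.
ΔQ = 4.6618 − 4.2276 = 0.4342; the wedge equals the tax, 6.6.
DWL = ½ × 0.4342 × 6.6 = $1.43.

$1.43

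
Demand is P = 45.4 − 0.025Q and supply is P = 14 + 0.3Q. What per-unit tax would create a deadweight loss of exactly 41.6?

Competitive equilibrium: 45.4 − 0.025Q = 14 + 0.3Q → Q* = 96.6154, P* = 42.9846.
A tax t gives ΔQ = t/0.325 and wedge t, so DWL = t²/0.65.
t²/0.65 = 41.6 → t² = 27.04 → t = 5.2.

5.2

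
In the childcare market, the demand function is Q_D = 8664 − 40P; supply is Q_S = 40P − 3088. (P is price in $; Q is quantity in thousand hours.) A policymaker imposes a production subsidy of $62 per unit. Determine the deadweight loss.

In inverse form: demand P = 216.6 − 0.025Q, supply P = 77.2 + 0.025Q.
Competitive equilibrium: 216.6 − 0.025Q = 77.2 + 0.025Q → Q* = 2788, P* = 146.9.
The subsidy lowers effective supply by 62: P = 15.2 + 0.025Q.
New quantity: 216.6 − 0.025Q = 15.2 + 0.025Q → Q' = 4028.
Overproduction ΔQ = 4028 − 2788 = 1240; wedge = subsidy = 62.
DWL = ½ × 1240 × 62 = $38440 thousand.

$38440 thousand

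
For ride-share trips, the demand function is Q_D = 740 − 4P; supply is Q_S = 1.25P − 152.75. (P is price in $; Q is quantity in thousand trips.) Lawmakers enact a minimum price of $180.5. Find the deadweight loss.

In inverse form: demand P = 185 − 0.25Q, supply P = 122.2 + 0.8Q.
Competitive equilibrium: 185 − 0.25Q = 122.2 + 0.8Q → Q* = 59.8095, P* = 170.0476.
At the floor P = 180.5, quantity demanded = (185 − 180.5)/0.25 = 18.
Sellers' marginal cost at Q' = 18: 122.2 + 0.8·18 = 136.6.
ΔQ = 59.8095 − 18 = 41.8095; wedge = 180.5 − 136.6 = 43.9.
DWL = ½ × 41.8095 × 43.9 = $917.72 thousand.

$917.72 thousand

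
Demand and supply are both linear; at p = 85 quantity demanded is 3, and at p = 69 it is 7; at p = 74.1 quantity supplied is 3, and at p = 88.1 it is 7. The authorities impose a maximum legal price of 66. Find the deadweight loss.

Demand slope = (69 − 85)/(7 − 3) = −4, so p = 97 − 4q.
Supply slope = (88.1 − 74.1)/(7 − 3) = 3.5, so p = 63.6 + 3.5q.
Competitive equilibrium: 97 − 4q = 63.6 + 3.5q → q* = 4.4533, p* = 79.1867.
At the ceiling p = 66, quantity supplied = (66 − 63.6)/3.5 = 0.6857.
Willingness to pay at q' = 0.6857: 97 − 4·0.6857 = 94.2572.
Δq = 4.4533 − 0.6857 = 3.7676; wedge = 94.2572 − 66 = 28.2572.
Deadweight loss = ½ × 3.7676 × 28.2572 = 53.23.

53.23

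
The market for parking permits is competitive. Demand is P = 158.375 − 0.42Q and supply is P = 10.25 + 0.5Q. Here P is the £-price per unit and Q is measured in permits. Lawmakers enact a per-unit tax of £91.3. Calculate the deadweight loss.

Competitive equilibrium: 158.375 − 0.42Q = 10.25 + 0.5Q → Q* = 161.00543, P* = 90.75272.
With the tax, the buyer price exceeds the seller price by 91.3: (158.375 − 0.42Q) − (10.25 + 0.5Q) = 91.3 → Q' = 61.7663.
ΔQ = 161.00543 − 61.7663 = 99.23913; the wedge equals the tax, 91.3.
The triangle = ½ × 99.23913 × 91.3 = £4530.27.

£4530.27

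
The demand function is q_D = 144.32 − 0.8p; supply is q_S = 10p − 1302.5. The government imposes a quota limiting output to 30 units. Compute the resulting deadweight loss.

34.49

In inverse form: demand p = 180.4 − 1.25q, supply p = 130.25 + 0.1q.
Competitive equilibrium: 180.4 − 1.25q = 130.25 + 0.1q → q* = 37.1481, p* = 133.9648.
At q = 30: demand price = 180.4 − 1.25·30 = 142.9; supply price = 130.25 + 0.1·30 = 133.25.
Δq = 37.1481 − 30 = 7.1481; wedge = 142.9 − 133.25 = 9.65.
DWL = ½ × 7.1481 × 9.65 = 34.49.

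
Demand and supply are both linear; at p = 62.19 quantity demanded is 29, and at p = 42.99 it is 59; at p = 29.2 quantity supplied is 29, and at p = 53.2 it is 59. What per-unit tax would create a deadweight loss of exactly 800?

48

Demand slope = (42.99 − 62.19)/(59 − 29) = −0.64, so p = 80.75 − 0.64q.
Supply slope = (53.2 − 29.2)/(59 − 29) = 0.8, so p = 6 + 0.8q.
Competitive equilibrium: 80.75 − 0.64q = 6 + 0.8q → q* = 51.9097, p* = 47.5278.
A tax t gives Δq = t/1.44 and wedge t, so DWL = t²/2.88.
t²/2.88 = 800 → t² = 2304 → t = 48.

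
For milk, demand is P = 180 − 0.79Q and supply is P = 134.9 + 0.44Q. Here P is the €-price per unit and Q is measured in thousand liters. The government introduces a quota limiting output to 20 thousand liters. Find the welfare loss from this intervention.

Competitive equilibrium: 180 − 0.79Q = 134.9 + 0.44Q → Q* = 36.6667, P* = 151.0333.
At Q = 20: demand price = 180 − 0.79·20 = 164.2; supply price = 134.9 + 0.44·20 = 143.7.
ΔQ = 36.6667 − 20 = 16.6667; wedge = 164.2 − 143.7 = 20.5.
Deadweight loss = ½ × 16.6667 × 20.5 = €170.83 thousand.

€170.83 thousand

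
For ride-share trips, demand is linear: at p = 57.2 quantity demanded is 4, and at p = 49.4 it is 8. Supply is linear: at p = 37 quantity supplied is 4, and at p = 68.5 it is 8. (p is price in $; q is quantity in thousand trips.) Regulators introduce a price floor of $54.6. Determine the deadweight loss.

Demand slope = (49.4 − 57.2)/(8 − 4) = −1.95, so p = 65 − 1.95q.
Supply slope = (68.5 − 37)/(8 − 4) = 7.875, so p = 5.5 + 7.875q.
Competitive equilibrium: 65 − 1.95q = 5.5 + 7.875q → q* = 6.056, p* = 53.1908.
At the floor p = 54.6, quantity demanded = (65 − 54.6)/1.95 = 5.3333.
Sellers' marginal cost at q' = 5.3333: 5.5 + 7.875·5.3333 = 47.4997.
Δq = 6.056 − 5.3333 = 0.7227; wedge = 54.6 − 47.4997 = 7.1003.
DWL = ½ × 0.7227 × 7.1003 = $2.57 thousand.

$2.57 thousand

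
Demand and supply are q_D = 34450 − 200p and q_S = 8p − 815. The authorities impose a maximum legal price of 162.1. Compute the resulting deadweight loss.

In inverse form: demand p = 172.25 − 0.005q, supply p = 101.875 + 0.125q.
Competitive equilibrium: 172.25 − 0.005q = 101.875 + 0.125q → q* = 541.3462, p* = 169.5433.
At the ceiling p = 162.1, quantity supplied = (162.1 − 101.875)/0.125 = 481.8.
Willingness to pay at q' = 481.8: 172.25 − 0.005·481.8 = 169.841.
Δq = 541.3462 − 481.8 = 59.5462; wedge = 169.841 − 162.1 = 7.741.
Welfare loss = ½ × 59.5462 × 7.741 = 230.47.

230.47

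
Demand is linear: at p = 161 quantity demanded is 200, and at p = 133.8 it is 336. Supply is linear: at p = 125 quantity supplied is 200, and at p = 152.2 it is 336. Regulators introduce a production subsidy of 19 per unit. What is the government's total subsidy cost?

6412.50

Demand slope = (133.8 − 161)/(336 − 200) = −0.2, so p = 201 − 0.2q.
Supply slope = (152.2 − 125)/(336 − 200) = 0.2, so p = 85 + 0.2q.
Competitive equilibrium: 201 − 0.2q = 85 + 0.2q → q* = 290, p* = 143.
The subsidy lowers effective supply by 19: p = 66 + 0.2q.
New quantity: 201 − 0.2q = 66 + 0.2q → q' = 337.5.
Total subsidy cost = 19 × 337.5 = 6412.50.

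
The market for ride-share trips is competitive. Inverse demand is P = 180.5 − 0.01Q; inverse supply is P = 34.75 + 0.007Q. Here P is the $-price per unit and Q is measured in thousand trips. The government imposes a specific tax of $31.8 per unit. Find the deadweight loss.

Competitive equilibrium: 180.5 − 0.01Q = 34.75 + 0.007Q → Q* = 8573.5294, P* = 94.7647.
With the tax, the buyer price exceeds the seller price by 31.8: (180.5 − 0.01Q) − (34.75 + 0.007Q) = 31.8 → Q' = 6702.9412.
ΔQ = 8573.5294 − 6702.9412 = 1870.5882; the wedge equals the tax, 31.8.
The triangle = ½ × 1870.5882 × 31.8 = $29742.35 thousand.

$29742.35 thousand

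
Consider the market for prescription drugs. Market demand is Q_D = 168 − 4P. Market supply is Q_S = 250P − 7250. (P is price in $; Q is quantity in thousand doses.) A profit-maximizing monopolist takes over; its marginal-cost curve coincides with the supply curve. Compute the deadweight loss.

$81.85 thousand

In inverse form: demand P = 42 − 0.25Q, supply P = 29 + 0.004Q.
Competitive equilibrium: 42 − 0.25Q = 29 + 0.004Q → Q* = 51.1811, P* = 29.2047.
Marginal revenue: MR = 42 − 0.5Q. Set MR = MC: 42 − 0.5Q = 29 + 0.004Q → Q_m = 25.7937.
Price P_m = 42 − 0.25·25.7937 = 35.5516; MC(Q_m) = 29 + 0.004·25.7937 = 29.1032.
Competitive Q* = 51.1811, so ΔQ = 25.3874; wedge = 35.5516 − 29.1032 = 6.4484.
Deadweight loss = ½ × 25.3874 × 6.4484 = $81.85 thousand.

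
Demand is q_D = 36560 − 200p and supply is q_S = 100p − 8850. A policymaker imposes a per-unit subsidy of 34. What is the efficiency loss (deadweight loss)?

In inverse form: demand p = 182.8 − 0.005q, supply p = 88.5 + 0.01q.
Competitive equilibrium: 182.8 − 0.005q = 88.5 + 0.01q → q* = 6286.6667, p* = 151.3667.
The subsidy lowers effective supply by 34: p = 54.5 + 0.01q.
New quantity: 182.8 − 0.005q = 54.5 + 0.01q → q' = 8553.3333.
Overproduction Δq = 8553.3333 − 6286.6667 = 2266.6666; wedge = subsidy = 34.
The triangle = ½ × 2266.6666 × 34 = 38533.33.

38533.33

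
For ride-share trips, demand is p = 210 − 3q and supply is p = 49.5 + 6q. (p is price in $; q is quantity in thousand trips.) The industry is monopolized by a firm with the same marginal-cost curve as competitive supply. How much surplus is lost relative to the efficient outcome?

$89.45 thousand

Competitive equilibrium: 210 − 3q = 49.5 + 6q → q* = 17.83333, p* = 156.5.
Marginal revenue: MR = 210 − 6q. Set MR = MC: 210 − 6q = 49.5 + 6q → q_m = 13.375.
Price p_m = 210 − 3·13.375 = 169.875; MC(q_m) = 49.5 + 6·13.375 = 129.75.
Competitive q* = 17.83333, so Δq = 4.45833; wedge = 169.875 − 129.75 = 40.125.
DWL = ½ × 4.45833 × 40.125 = $89.45 thousand.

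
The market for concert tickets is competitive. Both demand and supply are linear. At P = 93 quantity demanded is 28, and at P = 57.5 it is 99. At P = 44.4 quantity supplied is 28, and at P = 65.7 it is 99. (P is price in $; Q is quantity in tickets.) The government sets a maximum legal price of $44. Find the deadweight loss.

Demand slope = (57.5 − 93)/(99 − 28) = −0.5, so P = 107 − 0.5Q.
Supply slope = (65.7 − 44.4)/(99 − 28) = 0.3, so P = 36 + 0.3Q.
Competitive equilibrium: 107 − 0.5Q = 36 + 0.3Q → Q* = 88.75, P* = 62.625.
At the ceiling P = 44, quantity supplied = (44 − 36)/0.3 = 26.6667.
Willingness to pay at Q' = 26.6667: 107 − 0.5·26.6667 = 93.6667.
ΔQ = 88.75 − 26.6667 = 62.0833; wedge = 93.6667 − 44 = 49.6667.
Deadweight loss = ½ × 62.0833 × 49.6667 = $1541.74.

$1541.74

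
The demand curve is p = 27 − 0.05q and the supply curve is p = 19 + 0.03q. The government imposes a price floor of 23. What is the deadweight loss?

16

Competitive equilibrium: 27 − 0.05q = 19 + 0.03q → q* = 100, p* = 22.
At the floor p = 23, quantity demanded = (27 − 23)/0.05 = 80.
Sellers' marginal cost at q' = 80: 19 + 0.03·80 = 21.4.
Δq = 100 − 80 = 20; wedge = 23 − 21.4 = 1.6.
Deadweight loss = ½ × 20 × 1.6 = 16.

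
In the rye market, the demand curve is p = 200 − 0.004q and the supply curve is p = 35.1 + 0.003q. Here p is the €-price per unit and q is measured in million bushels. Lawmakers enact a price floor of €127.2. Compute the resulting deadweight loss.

€100446.43 million

Competitive equilibrium: 200 − 0.004q = 35.1 + 0.003q → q* = 23557.1429, p* = 105.7714.
At the floor p = 127.2, quantity demanded = (200 − 127.2)/0.004 = 18200.
Sellers' marginal cost at q' = 18200: 35.1 + 0.003·18200 = 89.7.
Δq = 23557.1429 − 18200 = 5357.1429; wedge = 127.2 − 89.7 = 37.5.
The triangle = ½ × 5357.1429 × 37.5 = €100446.43 million.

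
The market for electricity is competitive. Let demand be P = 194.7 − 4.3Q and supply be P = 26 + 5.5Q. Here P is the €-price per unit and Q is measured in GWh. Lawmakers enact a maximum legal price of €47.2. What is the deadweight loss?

€874.57

Competitive equilibrium: 194.7 − 4.3Q = 26 + 5.5Q → Q* = 17.2143, P* = 120.6786.
At the ceiling P = 47.2, quantity supplied = (47.2 − 26)/5.5 = 3.8545.
Willingness to pay at Q' = 3.8545: 194.7 − 4.3·3.8545 = 178.1257.
ΔQ = 17.2143 − 3.8545 = 13.3598; wedge = 178.1257 − 47.2 = 130.9257.
Welfare loss = ½ × 13.3598 × 130.9257 = €874.57.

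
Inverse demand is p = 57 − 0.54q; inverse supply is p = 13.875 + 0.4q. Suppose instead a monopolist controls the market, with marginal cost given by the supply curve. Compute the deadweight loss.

131.69

Competitive equilibrium: 57 − 0.54q = 13.875 + 0.4q → q* = 45.8777, p* = 32.2261.
Marginal revenue: MR = 57 − 1.08q. Set MR = MC: 57 − 1.08q = 13.875 + 0.4q → q_m = 29.1385.
Price p_m = 57 − 0.54·29.1385 = 41.2652; MC(q_m) = 13.875 + 0.4·29.1385 = 25.5304.
Competitive q* = 45.8777, so Δq = 16.7392; wedge = 41.2652 − 25.5304 = 15.7348.
Welfare loss = ½ × 16.7392 × 15.7348 = 131.69.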